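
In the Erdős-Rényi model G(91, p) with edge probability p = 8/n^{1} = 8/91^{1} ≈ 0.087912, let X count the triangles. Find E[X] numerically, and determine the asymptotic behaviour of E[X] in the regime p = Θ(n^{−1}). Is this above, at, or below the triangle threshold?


Number of potential triangles: C(91, 3) = 121485.
Each occurs with probability p³ ≈ (0.087912)³ ≈ 6.7943167e-04.
By linearity: E[X] = C(91, 3)·p³ ≈ 121485 · 6.7943167e-04 ≈ 82.54076.
Here α = 1, so p = 8/n is exactly at the triangle threshold p ~ 1/n. Asymptotically E[X] → c³/6 = 8³/6 = 256/3 ≈ 85.33333, a bounded constant. In this regime the triangle count is asymptotically Poisson(c³/6).

E[X] ≈ 82.54076; in regime p = Θ(1/n^{1}) E[X] stays bounded (at the triangle threshold p ~ 1/n).


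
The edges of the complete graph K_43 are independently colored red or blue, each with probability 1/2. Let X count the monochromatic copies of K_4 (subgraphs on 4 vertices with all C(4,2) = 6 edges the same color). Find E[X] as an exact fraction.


Let X = Σ_S X_S over the C(43, 4) = 123410 subsets S of size 4, where X_S = 1 if the K_4 on S is monochromatic.
For a fixed S, the K_4 on S has C(4, 2) = 6 edges. P[all 6 edges red] = (1/2)^6, and likewise for blue, so P[monochromatic] = 2·(1/2)^6 = 2^{1 − 6} = 1/32.
Summing: E[X] = C(43, 4) · 2^{1 − 6} = 123410 · 1/32 = 61705/16.
Numerically: E[X] ≈ 3856.562.

E[X] = C(43,4)·2^(1−C(4,2)) = 61705/16 ≈ 3856.562.


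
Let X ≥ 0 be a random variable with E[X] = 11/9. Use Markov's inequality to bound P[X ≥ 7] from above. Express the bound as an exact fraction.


μ = E[X] = 11/9, a = 7.
Markov: P[X ≥ 7] ≤ μ/a = (11/9)/7 = 11/63.
Numerically: ≈ 0.17460.
(Since a = 7 > μ = 1.22222, the bound 11/63 is < 1 and informative.)

P[X ≥ 7] ≤ 11/63 ≈ 0.17460.


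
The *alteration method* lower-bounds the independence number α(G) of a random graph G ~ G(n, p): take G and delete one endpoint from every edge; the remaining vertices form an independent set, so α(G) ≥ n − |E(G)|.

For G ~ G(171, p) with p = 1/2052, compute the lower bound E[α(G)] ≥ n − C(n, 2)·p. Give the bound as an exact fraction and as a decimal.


E[|E(G)|] = C(171, 2)·p = 14535 · (1/2052) = 85/12.
E[α(G)] ≥ n − E[|E(G)|] = 171 − 85/12 = 1967/12.
Numerically: ≈ 163.91667.
(This is only a lower bound; the true E[α(G)] may be larger.)

E[α(G)] ≥ 1967/12 ≈ 163.91667.


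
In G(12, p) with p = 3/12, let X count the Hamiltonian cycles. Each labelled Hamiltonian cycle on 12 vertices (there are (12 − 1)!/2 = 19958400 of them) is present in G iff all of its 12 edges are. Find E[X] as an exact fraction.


K_12 has (12 − 1)!/2 = 19958400 labelled Hamiltonian cycles.
For each such Hamiltonian cycle H, let X_H = 1 if all 12 edges of H are present in G. Then P[X_H = 1] = p^{12} = (1/4)^{12} = 1/16777216.
By linearity: E[X] = Σ_H E[X_H] = 19958400 · p^{12} = 19958400 · 1/16777216 = 155925/131072.
Numerically: E[X] ≈ 1.19.

E[X] = 19958400 · (1/4)^{12} = 155925/131072 ≈ 1.19.


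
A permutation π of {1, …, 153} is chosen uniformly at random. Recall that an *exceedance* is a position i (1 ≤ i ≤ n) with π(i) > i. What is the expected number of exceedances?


Write X = Σ_{i=1}^{153} X_i, where X_i = 1_{π(i) > i}.
For each fixed i, π(i) is uniform over {1, …, 153} (marginal of a uniform permutation), so P[π(i) > i] = (n − i)/n. Summing: Σ_{i=1}^{153} (n − i)/n = (0 + 1 + … + 152)/153 = 153(153 − 1)/(2·153) = (153 − 1)/2.
Hence E[X] = Σ_{i=1}^{153} (153 − i)/153 = 76 ≈ 76.000.

E[X] = 76 = 76.000.


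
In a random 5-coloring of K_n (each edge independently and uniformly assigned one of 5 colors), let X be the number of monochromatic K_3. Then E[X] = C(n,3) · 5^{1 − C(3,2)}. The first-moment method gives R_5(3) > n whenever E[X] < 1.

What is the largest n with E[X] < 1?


We need C(n, 3) · 5^{1 − 3} < 1, i.e. C(n, 3) < 5^{3 − 1} = 25.
Check values of n near the boundary:
  n = 3: C(3, 3) = 1; 1 < 25? YES
  n = 4: C(4, 3) = 4; 4 < 25? YES
  n = 5: C(5, 3) = 10; 10 < 25? YES
  n = 6: C(6, 3) = 20; 20 < 25? YES
  n = 7: C(7, 3) = 35; 35 < 25? NO
  n = 8: C(8, 3) = 56; 56 < 25? NO
The largest n with C(n, 3) < 25 is n = 6 (where E[X] = 4/5 ≈ 0.8000). Hence R_5(3) > 6, i.e. R_5(3) ≥ 7.

Largest n = 6; hence R_5(3) > 6.


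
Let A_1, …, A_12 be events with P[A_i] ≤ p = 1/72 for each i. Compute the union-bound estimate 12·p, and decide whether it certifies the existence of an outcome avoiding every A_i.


Union bound: P[∪_{i=1}^{12} A_i] ≤ Σ_i P[A_i] ≤ 12·p = 12·(1/72) = 1/6.
Numerically: 1/6 ≈ 0.166667.
Is 1/6 < 1? YES.
Since P[∪ A_i] ≤ 1/6 < 1, the complement has P[∩ A_i^c] ≥ 1 − 1/6 = 5/6 > 0, so some outcome avoids every A_i.

12·p = 1/6 ≈ 0.166667; existence CERTIFIED by the union bound.


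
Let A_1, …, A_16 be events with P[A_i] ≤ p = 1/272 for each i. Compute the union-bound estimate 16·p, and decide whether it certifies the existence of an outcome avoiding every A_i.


Union bound: P[∪_{i=1}^{16} A_i] ≤ Σ_i P[A_i] ≤ 16·p = 16·(1/272) = 1/17.
Numerically: 1/17 ≈ 0.059.
Is 1/17 < 1? YES.
Since P[∪ A_i] ≤ 1/17 < 1, the complement has P[∩ A_i^c] ≥ 1 − 1/17 = 16/17 > 0, so some outcome avoids every A_i.

16·p = 1/17 ≈ 0.059; existence CERTIFIED by the union bound.


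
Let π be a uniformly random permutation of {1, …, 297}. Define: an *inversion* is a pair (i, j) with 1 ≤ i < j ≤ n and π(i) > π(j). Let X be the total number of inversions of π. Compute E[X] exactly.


Write X = Σ X_I over the C(297, 2) = 43956 pairs i < j, with X_I the indicator of one inversion.
There are 43956 indicators.
For each fixed pair i < j, the values π(i) and π(j) are two distinct elements of {1, …, 297} in uniformly random order; by symmetry P[π(i) > π(j)] = 1/2.
By linearity: E[X] = 43956 · (1/2) = C(297, 2) · (1/2) = 43956/2 = 21978 ≈ 21978.00000.

E[X] = 21978 = 21978.00000.


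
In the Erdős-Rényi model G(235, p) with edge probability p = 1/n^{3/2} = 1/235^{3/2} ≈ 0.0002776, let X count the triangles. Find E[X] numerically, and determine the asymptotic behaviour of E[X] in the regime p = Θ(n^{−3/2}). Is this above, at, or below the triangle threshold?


Number of potential triangles: C(235, 3) = 2135445.
Each occurs with probability p³ ≈ (0.0002776)³ ≈ 2.138920e-11.
By linearity: E[X] = C(235, 3)·p³ ≈ 2135445 · 2.138920e-11 ≈ 0.0000.
Since α = 3/2 > 1, p = c/n^{3/2} = o(1/n) is below the triangle threshold p ~ 1/n. Asymptotically E[X] ~ (c³/6)·n^{3(1−α)} = (1³/6)·n^{-1.5} → 0, so by Markov's inequality G has no triangles w.h.p.

E[X] ≈ 0.0000; in regime p = Θ(1/n^{3/2}) E[X] tends to 0 (below the triangle threshold p ~ 1/n).


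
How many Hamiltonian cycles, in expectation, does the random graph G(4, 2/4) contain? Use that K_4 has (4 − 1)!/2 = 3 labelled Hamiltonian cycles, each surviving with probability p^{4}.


K_4 has (4 − 1)!/2 = 3 labelled Hamiltonian cycles.
For each such Hamiltonian cycle H, let X_H = 1 if all 4 edges of H are present in G. Then P[X_H = 1] = p^{4} = (1/2)^{4} = 1/16.
By linearity of expectation: E[X] = Σ_H E[X_H] = 3 · p^{4} = 3 · 1/16 = 3/16.
Numerically: E[X] ≈ 0.188.

E[X] = 3 · (1/2)^{4} = 3/16 ≈ 0.188.


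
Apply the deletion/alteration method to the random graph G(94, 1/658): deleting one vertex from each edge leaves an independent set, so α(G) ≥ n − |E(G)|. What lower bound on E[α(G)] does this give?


E[|E(G)|] = C(94, 2)·p = 4371 · (1/658) = 93/14.
E[α(G)] ≥ n − E[|E(G)|] = 94 − 93/14 = 1223/14.
Numerically: ≈ 87.3571.
(This is only a lower bound; the true E[α(G)] may be larger.)

E[α(G)] ≥ 1223/14 ≈ 87.3571.


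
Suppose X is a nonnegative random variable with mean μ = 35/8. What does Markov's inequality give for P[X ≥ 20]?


μ = E[X] = 35/8, a = 20.
Markov: P[X ≥ 20] ≤ μ/a = (35/8)/20 = 7/32.
Numerically: ≈ 0.21875.
(Since a = 20 > μ = 4.37500, the bound 7/32 is < 1 and informative.)

P[X ≥ 20] ≤ 7/32 ≈ 0.21875.


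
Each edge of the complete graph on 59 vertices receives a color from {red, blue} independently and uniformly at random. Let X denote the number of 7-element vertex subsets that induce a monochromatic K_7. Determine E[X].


Let X = Σ_S X_S over the C(59, 7) = 341149446 subsets S of size 7, where X_S = 1 if the K_7 on S is monochromatic.
For a fixed S, the K_7 on S has C(7, 2) = 21 edges. P[all 21 edges red] = (1/2)^21, and likewise for blue, so P[monochromatic] = 2·(1/2)^21 = 2^{1 − 21} = 1/1048576.
Summing: E[X] = C(59, 7) · 2^{1 − 21} = 341149446 · 1/1048576 = 170574723/524288.
Numerically: E[X] ≈ 325.345465.

E[X] = C(59,7)·2^(1−C(7,2)) = 170574723/524288 ≈ 325.345465.


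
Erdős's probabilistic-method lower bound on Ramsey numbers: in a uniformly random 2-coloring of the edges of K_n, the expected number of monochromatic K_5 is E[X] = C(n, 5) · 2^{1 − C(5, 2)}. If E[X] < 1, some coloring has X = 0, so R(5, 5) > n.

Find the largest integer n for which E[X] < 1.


We need C(n, 5) · 2^{1 − 10} < 1, i.e. C(n, 5) < 2^{10 − 1} = 512.
Check values of n near the boundary:
  n = 6: C(6, 5) = 6; 6 < 512? YES
  n = 7: C(7, 5) = 21; 21 < 512? YES
  n = 8: C(8, 5) = 56; 56 < 512? YES
  n = 9: C(9, 5) = 126; 126 < 512? YES
  n = 10: C(10, 5) = 252; 252 < 512? YES
  n = 11: C(11, 5) = 462; 462 < 512? YES
  n = 12: C(12, 5) = 792; 792 < 512? NO
The largest n with C(n, 5) < 512 is n = 11 (where E[X] = 231/256 ≈ 0.9023438). Hence R(5, 5) > 11, i.e. R(5, 5) ≥ 12.

Largest n = 11; hence R(5, 5) > 11.


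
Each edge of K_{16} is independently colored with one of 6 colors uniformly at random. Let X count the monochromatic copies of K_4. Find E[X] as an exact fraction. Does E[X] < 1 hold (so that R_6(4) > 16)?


E[X] = C(16, 4) · 6^{1 − 6} = 1820 · 6^{−5} = 1820/7776.
As a reduced fraction: E[X] = 455/1944 ≈ 0.2340535.
Is E[X] < 1? YES.
Since E[X] < 1, there exists a 6-coloring of K_{16} with no monochromatic K_4; hence R_6(4) > 16.

E[X] = 455/1944 ≈ 0.2340535; E[X] < 1, so R_6(4) > 16.


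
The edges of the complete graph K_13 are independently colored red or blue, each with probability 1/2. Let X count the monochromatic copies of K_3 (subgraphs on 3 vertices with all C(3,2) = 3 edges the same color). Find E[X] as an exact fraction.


Let X = Σ_S X_S over the C(13, 3) = 286 subsets S of size 3, where X_S = 1 if the K_3 on S is monochromatic.
For a fixed S, the K_3 on S has C(3, 2) = 3 edges. P[all 3 edges red] = (1/2)^3, and likewise for blue, so P[monochromatic] = 2·(1/2)^3 = 2^{1 − 3} = 1/4.
Summing: E[X] = C(13, 3) · 2^{1 − 3} = 286 · 1/4 = 143/2.
Numerically: E[X] ≈ 71.5000.

E[X] = C(13,3)·2^(1−C(3,2)) = 143/2 ≈ 71.5000.


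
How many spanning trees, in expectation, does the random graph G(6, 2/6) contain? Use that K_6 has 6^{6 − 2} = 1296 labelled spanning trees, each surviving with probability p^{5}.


K_6 has 6^{6 − 2} = 1296 labelled spanning trees.
For each such spanning tree H, let X_H = 1 if all 5 edges of H are present in G. Then P[X_H = 1] = p^{5} = (1/3)^{5} = 1/243.
By linearity of expectation: E[X] = Σ_H E[X_H] = 1296 · p^{5} = 1296 · 1/243 = 16/3.
Numerically: E[X] ≈ 5.33333.

E[X] = 1296 · (1/3)^{5} = 16/3 ≈ 5.33333.


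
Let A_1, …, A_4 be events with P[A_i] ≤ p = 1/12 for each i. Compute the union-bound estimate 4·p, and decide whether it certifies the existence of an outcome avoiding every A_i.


Union bound: P[∪_{i=1}^{4} A_i] ≤ Σ_i P[A_i] ≤ 4·p = 4·(1/12) = 1/3.
Numerically: 1/3 ≈ 0.3333333.
Is 1/3 < 1? YES.
Since P[∪ A_i] ≤ 1/3 < 1, the complement has P[∩ A_i^c] ≥ 1 − 1/3 = 2/3 > 0, so some outcome avoids every A_i.

4·p = 1/3 ≈ 0.3333333; existence CERTIFIED by the union bound.


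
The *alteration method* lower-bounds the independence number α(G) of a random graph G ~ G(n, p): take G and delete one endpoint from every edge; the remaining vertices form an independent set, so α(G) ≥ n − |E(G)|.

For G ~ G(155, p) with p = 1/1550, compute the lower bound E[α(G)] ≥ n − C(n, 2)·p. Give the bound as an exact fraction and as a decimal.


E[|E(G)|] = C(155, 2)·p = 11935 · (1/1550) = 77/10.
E[α(G)] ≥ n − E[|E(G)|] = 155 − 77/10 = 1473/10.
Numerically: ≈ 147.3000.
(This is only a lower bound; the true E[α(G)] may be larger.)

E[α(G)] ≥ 1473/10 ≈ 147.3000.


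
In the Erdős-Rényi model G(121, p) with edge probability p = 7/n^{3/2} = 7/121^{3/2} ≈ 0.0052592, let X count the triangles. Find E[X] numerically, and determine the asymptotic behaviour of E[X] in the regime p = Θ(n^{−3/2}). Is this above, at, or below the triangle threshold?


Number of potential triangles: C(121, 3) = 287980.
Each occurs with probability p³ ≈ (0.0052592)³ ≈ 1.45465483e-07.
By linearity: E[X] = C(121, 3)·p³ ≈ 287980 · 1.45465483e-07 ≈ 0.041891.
Since α = 3/2 > 1, p = c/n^{3/2} = o(1/n) is below the triangle threshold p ~ 1/n. Asymptotically E[X] ~ (c³/6)·n^{3(1−α)} = (7³/6)·n^{-1.5} → 0, so by Markov's inequality G has no triangles w.h.p.

E[X] ≈ 0.041891; in regime p = Θ(1/n^{3/2}) E[X] tends to 0 (below the triangle threshold p ~ 1/n).


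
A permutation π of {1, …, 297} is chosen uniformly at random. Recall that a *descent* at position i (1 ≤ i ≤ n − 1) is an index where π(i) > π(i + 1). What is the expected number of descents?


Write X = Σ X_I over i = 1, …, 296, with X_I the indicator of one descent.
There are 296 indicators.
For each fixed i, the pair (π(i), π(i+1)) is a uniformly random ordered pair of distinct values from {1, …, 297}; by symmetry P[π(i) > π(i+1)] = 1/2.
By linearity: E[X] = 296 · (1/2) = (297 − 1) · (1/2) = 148 ≈ 148.000.

E[X] = 148 = 148.000.


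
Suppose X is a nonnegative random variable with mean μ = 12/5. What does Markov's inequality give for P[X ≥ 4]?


μ = E[X] = 12/5, a = 4.
Markov: P[X ≥ 4] ≤ μ/a = (12/5)/4 = 3/5.
Numerically: ≈ 0.6000.
(Since a = 4 > μ = 2.4000, the bound 3/5 is < 1 and informative.)

P[X ≥ 4] ≤ 3/5 ≈ 0.6000.


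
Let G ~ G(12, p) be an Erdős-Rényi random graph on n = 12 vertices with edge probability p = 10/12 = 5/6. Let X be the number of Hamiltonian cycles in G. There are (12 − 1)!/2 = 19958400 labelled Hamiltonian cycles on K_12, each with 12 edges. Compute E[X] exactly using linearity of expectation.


K_12 has (12 − 1)!/2 = 19958400 labelled Hamiltonian cycles.
For each such Hamiltonian cycle H, let X_H = 1 if all 12 edges of H are present in G. Then P[X_H = 1] = p^{12} = (5/6)^{12} = 244140625/2176782336.
By linearity: E[X] = Σ_H E[X_H] = 19958400 · p^{12} = 19958400 · 244140625/2176782336 = 469970703125/209952.
Numerically: E[X] ≈ 2.24e+06.

E[X] = 19958400 · (5/6)^{12} = 469970703125/209952 ≈ 2.24e+06.


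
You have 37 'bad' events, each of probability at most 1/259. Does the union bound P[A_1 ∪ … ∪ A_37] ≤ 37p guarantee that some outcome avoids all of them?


Union bound: P[∪_{i=1}^{37} A_i] ≤ Σ_i P[A_i] ≤ 37·p = 37·(1/259) = 1/7.
Numerically: 1/7 ≈ 0.14286.
Is 1/7 < 1? YES.
Since P[∪ A_i] ≤ 1/7 < 1, the complement has P[∩ A_i^c] ≥ 1 − 1/7 = 6/7 > 0, so some outcome avoids every A_i.

37·p = 1/7 ≈ 0.14286; existence CERTIFIED by the union bound.


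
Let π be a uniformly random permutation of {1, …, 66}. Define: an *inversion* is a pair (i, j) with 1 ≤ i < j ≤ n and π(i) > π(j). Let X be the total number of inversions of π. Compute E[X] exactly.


Write X = Σ X_I over the C(66, 2) = 2145 pairs i < j, with X_I the indicator of one inversion.
There are 2145 indicators.
For each fixed pair i < j, the values π(i) and π(j) are two distinct elements of {1, …, 66} in uniformly random order; by symmetry P[π(i) > π(j)] = 1/2.
By linearity: E[X] = 2145 · (1/2) = C(66, 2) · (1/2) = 2145/2 = 2145/2 ≈ 1072.50000.

E[X] = 2145/2 = 1072.50000.


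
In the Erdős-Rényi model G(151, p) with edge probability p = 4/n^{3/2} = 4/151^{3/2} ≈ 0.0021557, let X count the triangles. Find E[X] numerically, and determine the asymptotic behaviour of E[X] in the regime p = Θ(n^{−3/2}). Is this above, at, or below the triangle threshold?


Number of potential triangles: C(151, 3) = 562475.
Each occurs with probability p³ ≈ (0.0021557)³ ≈ 1.0018062e-08.
By linearity: E[X] = C(151, 3)·p³ ≈ 562475 · 1.0018062e-08 ≈ 0.00563.
Since α = 3/2 > 1, p = c/n^{3/2} = o(1/n) is below the triangle threshold p ~ 1/n. Asymptotically E[X] ~ (c³/6)·n^{3(1−α)} = (4³/6)·n^{-1.5} → 0, so by Markov's inequality G has no triangles w.h.p.

E[X] ≈ 0.00563; in regime p = Θ(1/n^{3/2}) E[X] tends to 0 (below the triangle threshold p ~ 1/n).


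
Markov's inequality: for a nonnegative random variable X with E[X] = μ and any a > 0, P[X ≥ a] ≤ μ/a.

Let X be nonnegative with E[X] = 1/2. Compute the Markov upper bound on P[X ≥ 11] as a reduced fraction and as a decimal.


μ = E[X] = 1/2, a = 11.
Markov: P[X ≥ 11] ≤ μ/a = (1/2)/11 = 1/22.
Numerically: ≈ 0.045455.
(Since a = 11 > μ = 0.500000, the bound 1/22 is < 1 and informative.)

P[X ≥ 11] ≤ 1/22 ≈ 0.045455.


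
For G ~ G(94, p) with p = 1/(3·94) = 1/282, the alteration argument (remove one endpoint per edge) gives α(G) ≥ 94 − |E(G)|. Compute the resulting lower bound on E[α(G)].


E[|E(G)|] = C(94, 2)·p = 4371 · (1/282) = 31/2.
E[α(G)] ≥ n − E[|E(G)|] = 94 − 31/2 = 157/2.
Numerically: ≈ 78.50000.
(This is only a lower bound; the true E[α(G)] may be larger.)

E[α(G)] ≥ 157/2 ≈ 78.50000.


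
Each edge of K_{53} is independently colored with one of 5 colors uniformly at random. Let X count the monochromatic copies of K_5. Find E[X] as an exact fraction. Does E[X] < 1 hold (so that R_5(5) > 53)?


E[X] = C(53, 5) · 5^{1 − 10} = 2869685 · 5^{−9} = 2869685/1953125.
As a reduced fraction: E[X] = 573937/390625 ≈ 1.4693.
Is E[X] < 1? NO.
Since E[X] ≥ 1, the first-moment bound is inconclusive at n = 53; it does NOT by itself certify R_5(5) > 53.

E[X] = 573937/390625 ≈ 1.4693; E[X] ≥ 1; first-moment method inconclusive here.


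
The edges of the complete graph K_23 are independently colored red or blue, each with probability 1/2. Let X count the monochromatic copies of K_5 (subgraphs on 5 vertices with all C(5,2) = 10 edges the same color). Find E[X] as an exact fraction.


Let X = Σ_S X_S over the C(23, 5) = 33649 subsets S of size 5, where X_S = 1 if the K_5 on S is monochromatic.
For a fixed S, the K_5 on S has C(5, 2) = 10 edges. P[all 10 edges red] = (1/2)^10, and likewise for blue, so P[monochromatic] = 2·(1/2)^10 = 2^{1 − 10} = 1/512.
By linearity of expectation: E[X] = C(23, 5) · 2^{1 − 10} = 33649 · 1/512 = 33649/512.
Numerically: E[X] ≈ 65.720703.

E[X] = C(23,5)·2^(1−C(5,2)) = 33649/512 ≈ 65.720703.


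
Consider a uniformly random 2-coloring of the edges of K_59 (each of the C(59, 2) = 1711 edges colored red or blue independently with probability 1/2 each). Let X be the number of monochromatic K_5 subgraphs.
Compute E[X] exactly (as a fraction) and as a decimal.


Let X = Σ_S X_S over the C(59, 5) = 5006386 subsets S of size 5, where X_S = 1 if the K_5 on S is monochromatic.
For a fixed S, the K_5 on S has C(5, 2) = 10 edges. P[all 10 edges red] = (1/2)^10, and likewise for blue, so P[monochromatic] = 2·(1/2)^10 = 2^{1 − 10} = 1/512.
By linearity of expectation: E[X] = C(59, 5) · 2^{1 − 10} = 5006386 · 1/512 = 2503193/256.
Numerically: E[X] ≈ 9778.098.

E[X] = C(59,5)·2^(1−C(5,2)) = 2503193/256 ≈ 9778.098.


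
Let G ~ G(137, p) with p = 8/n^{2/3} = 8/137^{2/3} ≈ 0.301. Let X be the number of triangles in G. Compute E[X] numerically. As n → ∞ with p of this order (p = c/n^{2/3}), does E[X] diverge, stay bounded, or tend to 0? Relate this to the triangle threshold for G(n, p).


Number of potential triangles: C(137, 3) = 419220.
Each occurs with probability p³ ≈ (0.301)³ ≈ 2.727902e-02.
By linearity: E[X] = C(137, 3)·p³ ≈ 419220 · 2.727902e-02 ≈ 11435.9124.
Since α = 2/3 < 1, p = c/n^{2/3} ≫ 1/n is above the triangle threshold p ~ 1/n. Asymptotically E[X] ~ (c³/6)·n^{3(1−α)} = (8³/6)·n^{1} → ∞; triangles are abundant w.h.p.

E[X] ≈ 11435.9124; in regime p = Θ(1/n^{2/3}) E[X] diverges (above the triangle threshold p ~ 1/n).


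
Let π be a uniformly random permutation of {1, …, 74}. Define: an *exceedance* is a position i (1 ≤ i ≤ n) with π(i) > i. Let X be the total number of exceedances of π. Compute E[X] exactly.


Write X = Σ_{i=1}^{74} X_i, where X_i = 1_{π(i) > i}.
For each fixed i, π(i) is uniform over {1, …, 74} (marginal of a uniform permutation), so P[π(i) > i] = (n − i)/n. Summing: Σ_{i=1}^{74} (n − i)/n = (0 + 1 + … + 73)/74 = 74(74 − 1)/(2·74) = (74 − 1)/2.
Hence E[X] = Σ_{i=1}^{74} (74 − i)/74 = 73/2 ≈ 36.5000.

E[X] = 73/2 = 36.5000.


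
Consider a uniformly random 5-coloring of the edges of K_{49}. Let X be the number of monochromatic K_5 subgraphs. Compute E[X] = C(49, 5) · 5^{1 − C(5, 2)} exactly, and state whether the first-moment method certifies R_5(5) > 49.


E[X] = C(49, 5) · 5^{1 − 10} = 1906884 · 5^{−9} = 1906884/1953125.
As a reduced fraction: E[X] = 1906884/1953125 ≈ 0.9763.
Is E[X] < 1? YES.
Since E[X] < 1, there exists a 5-coloring of K_{49} with no monochromatic K_5; hence R_5(5) > 49.

E[X] = 1906884/1953125 ≈ 0.9763; E[X] < 1, so R_5(5) > 49.


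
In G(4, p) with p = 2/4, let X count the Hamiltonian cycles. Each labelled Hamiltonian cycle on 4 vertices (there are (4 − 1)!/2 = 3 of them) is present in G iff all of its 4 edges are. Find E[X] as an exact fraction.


K_4 has (4 − 1)!/2 = 3 labelled Hamiltonian cycles.
For each such Hamiltonian cycle H, let X_H = 1 if all 4 edges of H are present in G. Then P[X_H = 1] = p^{4} = (1/2)^{4} = 1/16.
By linearity of expectation: E[X] = Σ_H E[X_H] = 3 · p^{4} = 3 · 1/16 = 3/16.
Numerically: E[X] ≈ 0.1875.

E[X] = 3 · (1/2)^{4} = 3/16 ≈ 0.1875.


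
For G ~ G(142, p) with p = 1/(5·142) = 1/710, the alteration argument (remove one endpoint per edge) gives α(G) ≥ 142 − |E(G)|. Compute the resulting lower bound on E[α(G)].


E[|E(G)|] = C(142, 2)·p = 10011 · (1/710) = 141/10.
E[α(G)] ≥ n − E[|E(G)|] = 142 − 141/10 = 1279/10.
Numerically: ≈ 127.90000.
(This is only a lower bound; the true E[α(G)] may be larger.)

E[α(G)] ≥ 1279/10 ≈ 127.90000.


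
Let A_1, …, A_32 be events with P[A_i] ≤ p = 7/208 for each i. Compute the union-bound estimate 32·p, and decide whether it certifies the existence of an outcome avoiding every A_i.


Union bound: P[∪_{i=1}^{32} A_i] ≤ Σ_i P[A_i] ≤ 32·p = 32·(7/208) = 14/13.
Numerically: 14/13 ≈ 1.0769.
Is 14/13 < 1? NO.
Since the bound 14/13 is ≥ 1, the union bound is uninformative here; it does NOT by itself certify existence.

32·p = 14/13 ≈ 1.0769; existence NOT certified by the union bound.


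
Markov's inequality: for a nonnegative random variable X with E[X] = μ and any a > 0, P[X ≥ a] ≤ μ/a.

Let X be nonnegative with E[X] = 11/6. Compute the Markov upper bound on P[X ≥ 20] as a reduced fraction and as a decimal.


μ = E[X] = 11/6, a = 20.
Markov: P[X ≥ 20] ≤ μ/a = (11/6)/20 = 11/120.
Numerically: ≈ 0.092.
(Since a = 20 > μ = 1.833, the bound 11/120 is < 1 and informative.)

P[X ≥ 20] ≤ 11/120 ≈ 0.092.


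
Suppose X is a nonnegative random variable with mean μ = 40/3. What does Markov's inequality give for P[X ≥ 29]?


μ = E[X] = 40/3, a = 29.
Markov: P[X ≥ 29] ≤ μ/a = (40/3)/29 = 40/87.
Numerically: ≈ 0.45977.
(Since a = 29 > μ = 13.33333, the bound 40/87 is < 1 and informative.)

P[X ≥ 29] ≤ 40/87 ≈ 0.45977.


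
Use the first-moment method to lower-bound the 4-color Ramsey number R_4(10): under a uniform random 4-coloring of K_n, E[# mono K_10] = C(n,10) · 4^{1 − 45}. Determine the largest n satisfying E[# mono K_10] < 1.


We need C(n, 10) · 4^{1 − 45} < 1, i.e. C(n, 10) < 4^{45 − 1} = 309485009821345068724781056.
Check values of n near the boundary:
  n = 2021: C(2021, 10) = 306347841644770462864800616; 306347841644770462864800616 < 309485009821345068724781056? YES
  n = 2022: C(2022, 10) = 307870445231474093395937796; 307870445231474093395937796 < 309485009821345068724781056? YES
  n = 2023: C(2023, 10) = 309399856285778485315440716; 309399856285778485315440716 < 309485009821345068724781056? YES
  n = 2024: C(2024, 10) = 310936101848269937576192656; 310936101848269937576192656 < 309485009821345068724781056? NO
  n = 2025: C(2025, 10) = 312479209053472269772600560; 312479209053472269772600560 < 309485009821345068724781056? NO
  n = 2026: C(2026, 10) = 314029205130126398094885285; 314029205130126398094885285 < 309485009821345068724781056? NO
The largest n with C(n, 10) < 309485009821345068724781056 is n = 2023 (where E[X] = 77349964071444621328860179/77371252455336267181195264 ≈ 1.000). Hence R_4(10) > 2023, i.e. R_4(10) ≥ 2024.

Largest n = 2023; hence R_4(10) > 2023.


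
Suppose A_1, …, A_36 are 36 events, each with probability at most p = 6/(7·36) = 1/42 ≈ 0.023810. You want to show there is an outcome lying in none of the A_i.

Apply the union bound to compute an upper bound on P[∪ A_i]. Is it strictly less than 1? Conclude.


Union bound: P[∪_{i=1}^{36} A_i] ≤ Σ_i P[A_i] ≤ 36·p = 36·(1/42) = 6/7.
Numerically: 6/7 ≈ 0.857143.
Is 6/7 < 1? YES.
Since P[∪ A_i] ≤ 6/7 < 1, the complement has P[∩ A_i^c] ≥ 1 − 6/7 = 1/7 > 0, so some outcome avoids every A_i.

36·p = 6/7 ≈ 0.857143; existence CERTIFIED by the union bound.


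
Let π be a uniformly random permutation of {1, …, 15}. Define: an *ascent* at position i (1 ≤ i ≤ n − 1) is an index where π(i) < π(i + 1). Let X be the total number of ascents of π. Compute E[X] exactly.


Write X = Σ X_I over i = 1, …, 14, with X_I the indicator of one ascent.
There are 14 indicators.
For each fixed i, the pair (π(i), π(i+1)) is a uniformly random ordered pair of distinct values from {1, …, 15}; by symmetry P[π(i) < π(i+1)] = 1/2.
By linearity: E[X] = 14 · (1/2) = (15 − 1) · (1/2) = 7 ≈ 7.000.

E[X] = 7 = 7.000.


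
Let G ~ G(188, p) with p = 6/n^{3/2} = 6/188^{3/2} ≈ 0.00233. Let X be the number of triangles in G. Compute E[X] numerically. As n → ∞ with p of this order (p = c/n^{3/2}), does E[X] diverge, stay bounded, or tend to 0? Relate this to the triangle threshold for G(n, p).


Number of potential triangles: C(188, 3) = 1089836.
Each occurs with probability p³ ≈ (0.00233)³ ≈ 1.26108e-08.
By linearity: E[X] = C(188, 3)·p³ ≈ 1089836 · 1.26108e-08 ≈ 0.014.
Since α = 3/2 > 1, p = c/n^{3/2} = o(1/n) is below the triangle threshold p ~ 1/n. Asymptotically E[X] ~ (c³/6)·n^{3(1−α)} = (6³/6)·n^{-1.5} → 0, so by Markov's inequality G has no triangles w.h.p.

E[X] ≈ 0.014; in regime p = Θ(1/n^{3/2}) E[X] tends to 0 (below the triangle threshold p ~ 1/n).


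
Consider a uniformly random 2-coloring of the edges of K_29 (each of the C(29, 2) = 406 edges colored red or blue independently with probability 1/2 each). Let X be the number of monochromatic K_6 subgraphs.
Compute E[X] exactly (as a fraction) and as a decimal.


Let X = Σ_S X_S over the C(29, 6) = 475020 subsets S of size 6, where X_S = 1 if the K_6 on S is monochromatic.
For a fixed S, the K_6 on S has C(6, 2) = 15 edges. P[all 15 edges red] = (1/2)^15, and likewise for blue, so P[monochromatic] = 2·(1/2)^15 = 2^{1 − 15} = 1/16384.
By linearity of expectation: E[X] = C(29, 6) · 2^{1 − 15} = 475020 · 1/16384 = 118755/4096.
Numerically: E[X] ≈ 28.992920.

E[X] = C(29,6)·2^(1−C(6,2)) = 118755/4096 ≈ 28.992920.


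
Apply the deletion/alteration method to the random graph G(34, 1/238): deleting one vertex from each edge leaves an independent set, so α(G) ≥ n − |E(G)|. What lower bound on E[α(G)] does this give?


E[|E(G)|] = C(34, 2)·p = 561 · (1/238) = 33/14.
E[α(G)] ≥ n − E[|E(G)|] = 34 − 33/14 = 443/14.
Numerically: ≈ 31.64286.
(This is only a lower bound; the true E[α(G)] may be larger.)

E[α(G)] ≥ 443/14 ≈ 31.64286.


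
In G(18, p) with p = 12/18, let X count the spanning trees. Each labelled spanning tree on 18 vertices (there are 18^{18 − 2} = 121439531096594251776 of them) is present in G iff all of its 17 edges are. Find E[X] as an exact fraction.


K_18 has 18^{18 − 2} = 121439531096594251776 labelled spanning trees.
For each such spanning tree H, let X_H = 1 if all 17 edges of H are present in G. Then P[X_H = 1] = p^{17} = (2/3)^{17} = 131072/129140163.
By linearity of expectation: E[X] = Σ_H E[X_H] = 121439531096594251776 · p^{17} = 121439531096594251776 · 131072/129140163 = 123256172596690944.
Numerically: E[X] ≈ 1.2326e+17.

E[X] = 121439531096594251776 · (2/3)^{17} = 123256172596690944 ≈ 1.2326e+17.


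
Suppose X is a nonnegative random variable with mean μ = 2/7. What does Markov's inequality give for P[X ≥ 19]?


μ = E[X] = 2/7, a = 19.
Markov: P[X ≥ 19] ≤ μ/a = (2/7)/19 = 2/133.
Numerically: ≈ 0.015.
(Since a = 19 > μ = 0.286, the bound 2/133 is < 1 and informative.)

P[X ≥ 19] ≤ 2/133 ≈ 0.015.


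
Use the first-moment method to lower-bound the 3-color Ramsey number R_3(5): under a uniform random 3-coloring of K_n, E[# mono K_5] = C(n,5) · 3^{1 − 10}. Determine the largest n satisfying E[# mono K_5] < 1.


We need C(n, 5) · 3^{1 − 10} < 1, i.e. C(n, 5) < 3^{10 − 1} = 19683.
Check values of n near the boundary:
  n = 19: C(19, 5) = 11628; 11628 < 19683? YES
  n = 20: C(20, 5) = 15504; 15504 < 19683? YES
  n = 21: C(21, 5) = 20349; 20349 < 19683? NO
  n = 22: C(22, 5) = 26334; 26334 < 19683? NO
  n = 23: C(23, 5) = 33649; 33649 < 19683? NO
The largest n with C(n, 5) < 19683 is n = 20 (where E[X] = 5168/6561 ≈ 0.78768). Hence R_3(5) > 20, i.e. R_3(5) ≥ 21.

Largest n = 20; hence R_3(5) > 20.


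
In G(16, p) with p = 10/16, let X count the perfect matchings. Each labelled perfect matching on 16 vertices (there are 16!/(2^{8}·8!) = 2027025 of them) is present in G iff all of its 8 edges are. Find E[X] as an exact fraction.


K_16 has 16!/(2^{8}·8!) = 2027025 labelled perfect matchings.
For each such perfect matching H, let X_H = 1 if all 8 edges of H are present in G. Then P[X_H = 1] = p^{8} = (5/8)^{8} = 390625/16777216.
By linearity: E[X] = Σ_H E[X_H] = 2027025 · p^{8} = 2027025 · 390625/16777216 = 791806640625/16777216.
Numerically: E[X] ≈ 4.72e+04.

E[X] = 2027025 · (5/8)^{8} = 791806640625/16777216 ≈ 4.72e+04.


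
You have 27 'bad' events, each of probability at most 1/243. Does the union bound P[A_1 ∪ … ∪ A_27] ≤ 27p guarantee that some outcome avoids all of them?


Union bound: P[∪_{i=1}^{27} A_i] ≤ Σ_i P[A_i] ≤ 27·p = 27·(1/243) = 1/9.
Numerically: 1/9 ≈ 0.1111.
Is 1/9 < 1? YES.
Since P[∪ A_i] ≤ 1/9 < 1, the complement has P[∩ A_i^c] ≥ 1 − 1/9 = 8/9 > 0, so some outcome avoids every A_i.

27·p = 1/9 ≈ 0.1111; existence CERTIFIED by the union bound.


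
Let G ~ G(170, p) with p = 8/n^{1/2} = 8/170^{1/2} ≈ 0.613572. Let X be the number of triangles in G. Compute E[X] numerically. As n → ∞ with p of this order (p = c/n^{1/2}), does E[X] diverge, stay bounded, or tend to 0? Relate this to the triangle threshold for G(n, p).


Number of potential triangles: C(170, 3) = 804440.
Each occurs with probability p³ ≈ (0.613572)³ ≈ 2.30991808e-01.
By linearity: E[X] = C(170, 3)·p³ ≈ 804440 · 2.30991808e-01 ≈ 185819.050354.
Since α = 1/2 < 1, p = c/n^{1/2} ≫ 1/n is above the triangle threshold p ~ 1/n. Asymptotically E[X] ~ (c³/6)·n^{3(1−α)} = (8³/6)·n^{1.5} → ∞; triangles are abundant w.h.p.

E[X] ≈ 185819.050354; in regime p = Θ(1/n^{1/2}) E[X] diverges (above the triangle threshold p ~ 1/n).


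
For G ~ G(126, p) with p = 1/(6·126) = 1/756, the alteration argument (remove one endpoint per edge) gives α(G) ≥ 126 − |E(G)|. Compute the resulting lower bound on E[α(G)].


E[|E(G)|] = C(126, 2)·p = 7875 · (1/756) = 125/12.
E[α(G)] ≥ n − E[|E(G)|] = 126 − 125/12 = 1387/12.
Numerically: ≈ 115.58333.
(This is only a lower bound; the true E[α(G)] may be larger.)

E[α(G)] ≥ 1387/12 ≈ 115.58333.


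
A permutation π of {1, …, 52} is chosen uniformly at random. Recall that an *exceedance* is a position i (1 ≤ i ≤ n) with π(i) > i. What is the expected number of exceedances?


Write X = Σ_{i=1}^{52} X_i, where X_i = 1_{π(i) > i}.
For each fixed i, π(i) is uniform over {1, …, 52} (marginal of a uniform permutation), so P[π(i) > i] = (n − i)/n. Summing: Σ_{i=1}^{52} (n − i)/n = (0 + 1 + … + 51)/52 = 52(52 − 1)/(2·52) = (52 − 1)/2.
Hence E[X] = Σ_{i=1}^{52} (52 − i)/52 = 51/2 ≈ 25.500.

E[X] = 51/2 = 25.500.


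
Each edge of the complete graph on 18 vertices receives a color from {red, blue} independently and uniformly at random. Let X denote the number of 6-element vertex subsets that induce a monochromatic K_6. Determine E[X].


Let X = Σ_S X_S over the C(18, 6) = 18564 subsets S of size 6, where X_S = 1 if the K_6 on S is monochromatic.
For a fixed S, the K_6 on S has C(6, 2) = 15 edges. P[all 15 edges red] = (1/2)^15, and likewise for blue, so P[monochromatic] = 2·(1/2)^15 = 2^{1 − 15} = 1/16384.
By linearity of expectation: E[X] = C(18, 6) · 2^{1 − 15} = 18564 · 1/16384 = 4641/4096.
Numerically: E[X] ≈ 1.13306.

E[X] = C(18,6)·2^(1−C(6,2)) = 4641/4096 ≈ 1.13306.


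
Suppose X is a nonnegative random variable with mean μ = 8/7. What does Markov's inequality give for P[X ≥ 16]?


μ = E[X] = 8/7, a = 16.
Markov: P[X ≥ 16] ≤ μ/a = (8/7)/16 = 1/14.
Numerically: ≈ 0.071.
(Since a = 16 > μ = 1.143, the bound 1/14 is < 1 and informative.)

P[X ≥ 16] ≤ 1/14 ≈ 0.071.


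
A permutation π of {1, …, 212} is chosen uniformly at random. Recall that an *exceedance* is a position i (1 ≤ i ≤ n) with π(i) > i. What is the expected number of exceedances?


Write X = Σ_{i=1}^{212} X_i, where X_i = 1_{π(i) > i}.
For each fixed i, π(i) is uniform over {1, …, 212} (marginal of a uniform permutation), so P[π(i) > i] = (n − i)/n. Summing: Σ_{i=1}^{212} (n − i)/n = (0 + 1 + … + 211)/212 = 212(212 − 1)/(2·212) = (212 − 1)/2.
Hence E[X] = Σ_{i=1}^{212} (212 − i)/212 = 211/2 ≈ 105.5000.

E[X] = 211/2 = 105.5000.


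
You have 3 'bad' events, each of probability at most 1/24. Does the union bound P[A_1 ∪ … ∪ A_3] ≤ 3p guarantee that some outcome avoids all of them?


Union bound: P[∪_{i=1}^{3} A_i] ≤ Σ_i P[A_i] ≤ 3·p = 3·(1/24) = 1/8.
Numerically: 1/8 ≈ 0.1250.
Is 1/8 < 1? YES.
Since P[∪ A_i] ≤ 1/8 < 1, the complement has P[∩ A_i^c] ≥ 1 − 1/8 = 7/8 > 0, so some outcome avoids every A_i.

3·p = 1/8 ≈ 0.1250; existence CERTIFIED by the union bound.


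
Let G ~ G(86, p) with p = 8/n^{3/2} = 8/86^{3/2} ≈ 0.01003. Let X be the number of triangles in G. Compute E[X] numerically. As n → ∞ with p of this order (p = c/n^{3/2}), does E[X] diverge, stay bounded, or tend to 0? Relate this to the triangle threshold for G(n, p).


Number of potential triangles: C(86, 3) = 102340.
Each occurs with probability p³ ≈ (0.01003)³ ≈ 1.009315e-06.
By linearity: E[X] = C(86, 3)·p³ ≈ 102340 · 1.009315e-06 ≈ 0.1033.
Since α = 3/2 > 1, p = c/n^{3/2} = o(1/n) is below the triangle threshold p ~ 1/n. Asymptotically E[X] ~ (c³/6)·n^{3(1−α)} = (8³/6)·n^{-1.5} → 0, so by Markov's inequality G has no triangles w.h.p.

E[X] ≈ 0.1033; in regime p = Θ(1/n^{3/2}) E[X] tends to 0 (below the triangle threshold p ~ 1/n).


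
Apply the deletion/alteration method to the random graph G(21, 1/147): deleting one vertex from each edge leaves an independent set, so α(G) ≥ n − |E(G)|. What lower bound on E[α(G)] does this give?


E[|E(G)|] = C(21, 2)·p = 210 · (1/147) = 10/7.
E[α(G)] ≥ n − E[|E(G)|] = 21 − 10/7 = 137/7.
Numerically: ≈ 19.571429.
(This is only a lower bound; the true E[α(G)] may be larger.)

E[α(G)] ≥ 137/7 ≈ 19.571429.


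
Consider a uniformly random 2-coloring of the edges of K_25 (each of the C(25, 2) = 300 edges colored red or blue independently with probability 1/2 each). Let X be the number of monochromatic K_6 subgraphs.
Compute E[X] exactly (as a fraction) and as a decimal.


Let X = Σ_S X_S over the C(25, 6) = 177100 subsets S of size 6, where X_S = 1 if the K_6 on S is monochromatic.
For a fixed S, the K_6 on S has C(6, 2) = 15 edges. P[all 15 edges red] = (1/2)^15, and likewise for blue, so P[monochromatic] = 2·(1/2)^15 = 2^{1 − 15} = 1/16384.
By linearity of expectation: E[X] = C(25, 6) · 2^{1 − 15} = 177100 · 1/16384 = 44275/4096.
Numerically: E[X] ≈ 10.809.

E[X] = C(25,6)·2^(1−C(6,2)) = 44275/4096 ≈ 10.809.


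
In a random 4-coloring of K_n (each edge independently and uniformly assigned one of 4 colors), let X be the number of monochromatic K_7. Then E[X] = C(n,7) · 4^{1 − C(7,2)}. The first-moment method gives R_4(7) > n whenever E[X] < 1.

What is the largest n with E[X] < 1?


We need C(n, 7) · 4^{1 − 21} < 1, i.e. C(n, 7) < 4^{21 − 1} = 1099511627776.
Check values of n near the boundary:
  n = 177: C(177, 7) = 957664425960; 957664425960 < 1099511627776? YES
  n = 178: C(178, 7) = 996867063280; 996867063280 < 1099511627776? YES
  n = 179: C(179, 7) = 1037437234460; 1037437234460 < 1099511627776? YES
  n = 180: C(180, 7) = 1079414463600; 1079414463600 < 1099511627776? YES
  n = 181: C(181, 7) = 1122839183400; 1122839183400 < 1099511627776? NO
The largest n with C(n, 7) < 1099511627776 is n = 180 (where E[X] = 67463403975/68719476736 ≈ 0.9817217). Hence R_4(7) > 180, i.e. R_4(7) ≥ 181.

Largest n = 180; hence R_4(7) > 180.


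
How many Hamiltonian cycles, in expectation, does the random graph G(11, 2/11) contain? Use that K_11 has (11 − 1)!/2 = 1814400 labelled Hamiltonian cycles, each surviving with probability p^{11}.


K_11 has (11 − 1)!/2 = 1814400 labelled Hamiltonian cycles.
For each such Hamiltonian cycle H, let X_H = 1 if all 11 edges of H are present in G. Then P[X_H = 1] = p^{11} = (2/11)^{11} = 2048/285311670611.
By linearity of expectation: E[X] = Σ_H E[X_H] = 1814400 · p^{11} = 1814400 · 2048/285311670611 = 3715891200/285311670611.
Numerically: E[X] ≈ 0.01302.

E[X] = 1814400 · (2/11)^{11} = 3715891200/285311670611 ≈ 0.01302.


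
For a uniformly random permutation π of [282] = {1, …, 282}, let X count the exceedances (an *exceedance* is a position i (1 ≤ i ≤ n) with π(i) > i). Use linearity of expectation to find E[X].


Write X = Σ_{i=1}^{282} X_i, where X_i = 1_{π(i) > i}.
For each fixed i, π(i) is uniform over {1, …, 282} (marginal of a uniform permutation), so P[π(i) > i] = (n − i)/n. Summing: Σ_{i=1}^{282} (n − i)/n = (0 + 1 + … + 281)/282 = 282(282 − 1)/(2·282) = (282 − 1)/2.
Hence E[X] = Σ_{i=1}^{282} (282 − i)/282 = 281/2 ≈ 140.50000.

E[X] = 281/2 = 140.50000.


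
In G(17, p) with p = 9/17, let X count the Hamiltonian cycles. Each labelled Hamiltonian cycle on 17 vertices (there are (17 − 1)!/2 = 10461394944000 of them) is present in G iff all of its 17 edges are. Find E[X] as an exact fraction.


K_17 has (17 − 1)!/2 = 10461394944000 labelled Hamiltonian cycles.
For each such Hamiltonian cycle H, let X_H = 1 if all 17 edges of H are present in G. Then P[X_H = 1] = p^{17} = (9/17)^{17} = 16677181699666569/827240261886336764177.
By linearity: E[X] = Σ_H E[X_H] = 10461394944000 · p^{17} = 10461394944000 · 16677181699666569/827240261886336764177 = 174466584313061171422427136000/827240261886336764177.
Numerically: E[X] ≈ 2.109e+08.

E[X] = 10461394944000 · (9/17)^{17} = 174466584313061171422427136000/827240261886336764177 ≈ 2.109e+08.


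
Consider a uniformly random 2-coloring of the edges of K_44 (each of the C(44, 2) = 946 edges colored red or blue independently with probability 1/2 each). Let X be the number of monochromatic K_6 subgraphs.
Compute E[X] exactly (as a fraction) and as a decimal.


Let X = Σ_S X_S over the C(44, 6) = 7059052 subsets S of size 6, where X_S = 1 if the K_6 on S is monochromatic.
For a fixed S, the K_6 on S has C(6, 2) = 15 edges. P[all 15 edges red] = (1/2)^15, and likewise for blue, so P[monochromatic] = 2·(1/2)^15 = 2^{1 − 15} = 1/16384.
Summing: E[X] = C(44, 6) · 2^{1 − 15} = 7059052 · 1/16384 = 1764763/4096.
Numerically: E[X] ≈ 430.850.

E[X] = C(44,6)·2^(1−C(6,2)) = 1764763/4096 ≈ 430.850.
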